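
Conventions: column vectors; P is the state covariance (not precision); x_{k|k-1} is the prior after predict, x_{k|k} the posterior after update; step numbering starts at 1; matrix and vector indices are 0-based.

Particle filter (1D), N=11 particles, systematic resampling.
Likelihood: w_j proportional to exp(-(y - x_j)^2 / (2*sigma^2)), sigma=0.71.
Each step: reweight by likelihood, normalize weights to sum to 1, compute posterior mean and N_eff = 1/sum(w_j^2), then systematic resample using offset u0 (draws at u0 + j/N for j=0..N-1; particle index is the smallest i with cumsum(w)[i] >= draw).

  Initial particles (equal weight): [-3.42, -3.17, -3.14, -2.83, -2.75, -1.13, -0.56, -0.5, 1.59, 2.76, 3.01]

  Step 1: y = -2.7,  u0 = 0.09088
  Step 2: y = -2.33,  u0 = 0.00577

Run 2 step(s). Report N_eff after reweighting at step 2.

step 1: w=[0.1386, 0.1862, 0.1913, 0.2280, 0.2313, 0.0201, 0.0025, 0.0019, 0.0000, 0.0000, 0.0000]  mean=-2.9717  Neff=5.0914  idx=[0, 1, 1, 2, 2, 3, 3, 3, 4, 4, 7]
step 2: w=[0.0481, 0.0776, 0.0776, 0.0815, 0.0815, 0.1219, 0.1219, 0.1219, 0.1312, 0.1312, 0.0056]  mean=-2.9275  Neff=9.3746  idx=[0, 1, 2, 3, 5, 5, 6, 7, 8, 8, 9]

N_eff = 9.3746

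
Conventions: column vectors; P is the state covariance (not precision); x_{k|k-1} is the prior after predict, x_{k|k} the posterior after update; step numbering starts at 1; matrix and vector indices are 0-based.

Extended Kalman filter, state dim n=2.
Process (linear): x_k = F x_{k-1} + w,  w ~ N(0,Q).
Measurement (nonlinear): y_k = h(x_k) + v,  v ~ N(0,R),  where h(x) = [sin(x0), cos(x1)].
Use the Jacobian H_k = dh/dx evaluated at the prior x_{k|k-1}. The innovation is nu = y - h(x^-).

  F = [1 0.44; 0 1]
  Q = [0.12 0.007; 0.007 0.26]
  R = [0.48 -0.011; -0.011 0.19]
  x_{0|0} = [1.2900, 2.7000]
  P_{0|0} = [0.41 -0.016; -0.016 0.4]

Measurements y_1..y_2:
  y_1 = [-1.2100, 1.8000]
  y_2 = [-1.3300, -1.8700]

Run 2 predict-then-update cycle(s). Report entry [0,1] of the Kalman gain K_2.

step 1: x^-=[2.4780, 2.7000]  P^-=[0.5934 0.1670; 0.1670 0.6600]  H_jac=[-0.7878 0.0000; 0.0000 -0.4274]  S=[0.8482 0.0452; 0.0452 0.3106]  K=[-0.5430 -0.1507; -0.1075 -0.8926]  nu=[-1.8260, 2.7041]  x^+=[3.0619, 0.4826]  P^+=[0.3288 0.0530; 0.0530 0.3941]
step 2: x^-=[3.2743, 0.4826]  P^-=[0.5717 0.2334; 0.2334 0.6541]  H_jac=[-0.9912 0.0000; 0.0000 -0.4640]  S=[1.0417 0.0964; 0.0964 0.3308]  K=[-0.5279 -0.1736; -0.1410 -0.8763]  nu=[-1.1977, -2.7558]  x^+=[4.3851, 3.0664]  P^+=[0.2537 0.0586; 0.0586 0.3555]

K[0,1] = -0.1736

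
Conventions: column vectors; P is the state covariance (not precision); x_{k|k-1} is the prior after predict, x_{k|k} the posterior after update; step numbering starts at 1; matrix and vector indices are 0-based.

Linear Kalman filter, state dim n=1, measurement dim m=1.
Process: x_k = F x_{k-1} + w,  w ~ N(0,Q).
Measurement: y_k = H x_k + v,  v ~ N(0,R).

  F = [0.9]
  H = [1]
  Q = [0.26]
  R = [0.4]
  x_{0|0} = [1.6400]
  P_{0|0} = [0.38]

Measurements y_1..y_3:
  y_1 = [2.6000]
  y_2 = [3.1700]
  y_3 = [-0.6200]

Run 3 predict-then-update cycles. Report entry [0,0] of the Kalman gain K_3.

step 1: x^-=[1.4760]  P^-=[0.5678]  S=[0.9678]  K=[0.5867]  nu=[1.1240]  x^+=[2.1354]  P^+=[0.2347]
step 2: x^-=[1.9219]  P^-=[0.4501]  S=[0.8501]  K=[0.5295]  nu=[1.2481]  x^+=[2.5827]  P^+=[0.2118]
step 3: x^-=[2.3244]  P^-=[0.4315]  S=[0.8315]  K=[0.5190]  nu=[-2.9444]  x^+=[0.7964]  P^+=[0.2076]

K[0,0] = 0.5190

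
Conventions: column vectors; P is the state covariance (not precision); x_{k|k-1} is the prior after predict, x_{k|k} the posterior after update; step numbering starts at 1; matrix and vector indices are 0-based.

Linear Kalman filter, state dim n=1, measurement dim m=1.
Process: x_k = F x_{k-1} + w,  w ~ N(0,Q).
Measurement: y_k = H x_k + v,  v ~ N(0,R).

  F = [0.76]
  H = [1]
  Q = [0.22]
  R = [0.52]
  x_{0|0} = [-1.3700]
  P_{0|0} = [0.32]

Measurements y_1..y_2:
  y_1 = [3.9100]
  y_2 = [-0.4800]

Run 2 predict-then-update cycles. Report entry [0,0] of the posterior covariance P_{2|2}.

P_post[0,0] = 0.2097

step 1: x^-=[-1.0412]  P^-=[0.4048]  S=[0.9248]  K=[0.4377]  nu=[4.9512]  x^+=[1.1261]  P^+=[0.2276]
step 2: x^-=[0.8558]  P^-=[0.3515]  S=[0.8715]  K=[0.4033]  nu=[-1.3358]  x^+=[0.3171]  P^+=[0.2097]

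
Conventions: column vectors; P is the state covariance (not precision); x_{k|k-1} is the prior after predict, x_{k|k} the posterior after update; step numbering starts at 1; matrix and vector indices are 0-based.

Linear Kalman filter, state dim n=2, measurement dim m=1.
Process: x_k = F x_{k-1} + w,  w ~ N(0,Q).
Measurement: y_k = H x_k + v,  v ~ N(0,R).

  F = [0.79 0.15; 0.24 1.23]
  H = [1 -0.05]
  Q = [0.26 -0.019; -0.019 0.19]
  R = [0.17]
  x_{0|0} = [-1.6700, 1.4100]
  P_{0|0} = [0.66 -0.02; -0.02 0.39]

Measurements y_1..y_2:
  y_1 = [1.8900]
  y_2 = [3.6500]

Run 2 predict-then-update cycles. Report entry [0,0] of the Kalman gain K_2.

K[0,0] = 0.6940

step 1: x^-=[-1.1078, 1.3335]  P^-=[0.6759 0.1579; 0.1579 0.8062]  S=[0.8322]  K=[0.8028; 0.1413]  nu=[3.0645]  x^+=[1.3523, 1.7667]  P^+=[0.1396 0.0635; 0.0635 0.7896]
step 2: x^-=[1.3333, 2.4975]  P^-=[0.3800 0.2172; 0.2172 1.4301]  S=[0.5318]  K=[0.6940; 0.2739]  nu=[2.4416]  x^+=[3.0279, 3.1662]  P^+=[0.1238 0.1161; 0.1161 1.3903]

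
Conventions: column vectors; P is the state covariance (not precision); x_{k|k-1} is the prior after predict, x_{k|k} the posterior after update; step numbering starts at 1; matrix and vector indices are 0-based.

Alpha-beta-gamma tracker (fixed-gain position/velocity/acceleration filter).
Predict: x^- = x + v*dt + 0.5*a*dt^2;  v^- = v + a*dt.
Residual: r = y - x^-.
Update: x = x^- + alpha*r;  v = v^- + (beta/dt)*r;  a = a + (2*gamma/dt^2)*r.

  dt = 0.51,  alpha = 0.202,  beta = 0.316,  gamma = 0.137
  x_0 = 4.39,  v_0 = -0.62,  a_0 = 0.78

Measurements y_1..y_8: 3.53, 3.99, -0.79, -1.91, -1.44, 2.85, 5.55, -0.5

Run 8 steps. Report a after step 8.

a_post = 18.1263

step 1: x_pred=4.1752  r=-0.6452  x^+=4.0449  v^+=-0.6220  a^+=0.1003
step 2: x_pred=3.7407  r=0.2493  x^+=3.7911  v^+=-0.4164  a^+=0.3629
step 3: x_pred=3.6259  r=-4.4159  x^+=2.7339  v^+=-2.9675  a^+=-4.2890
step 4: x_pred=0.6627  r=-2.5727  x^+=0.1430  v^+=-6.7489  a^+=-6.9992
step 5: x_pred=-4.2092  r=2.7692  x^+=-3.6498  v^+=-8.6027  a^+=-4.0820
step 6: x_pred=-8.5681  r=11.4181  x^+=-6.2616  v^+=-3.6098  a^+=7.9462
step 7: x_pred=-7.0692  r=12.6192  x^+=-4.5201  v^+=8.2617  a^+=21.2398
step 8: x_pred=2.4556  r=-2.9556  x^+=1.8585  v^+=17.2627  a^+=18.1263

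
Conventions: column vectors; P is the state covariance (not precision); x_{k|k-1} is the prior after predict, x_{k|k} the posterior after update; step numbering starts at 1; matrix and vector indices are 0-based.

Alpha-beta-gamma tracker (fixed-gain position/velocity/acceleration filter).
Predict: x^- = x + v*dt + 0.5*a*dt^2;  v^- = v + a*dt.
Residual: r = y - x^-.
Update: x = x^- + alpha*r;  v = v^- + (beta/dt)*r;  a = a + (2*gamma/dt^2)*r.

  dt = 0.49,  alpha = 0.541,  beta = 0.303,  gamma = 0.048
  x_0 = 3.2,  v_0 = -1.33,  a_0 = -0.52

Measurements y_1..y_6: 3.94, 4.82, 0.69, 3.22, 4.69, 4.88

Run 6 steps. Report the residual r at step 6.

step 1: x_pred=2.4859  r=1.4541  x^+=3.2726  v^+=-0.6856  a^+=0.0614
step 2: x_pred=2.9440  r=1.8760  x^+=3.9589  v^+=0.5045  a^+=0.8115
step 3: x_pred=4.3036  r=-3.6136  x^+=2.3486  v^+=-1.3323  a^+=-0.6333
step 4: x_pred=1.6198  r=1.6002  x^+=2.4855  v^+=-0.6531  a^+=0.0065
step 5: x_pred=2.1662  r=2.5238  x^+=3.5316  v^+=0.9107  a^+=1.0156
step 6: x_pred=4.0998  r=0.7802  x^+=4.5219  v^+=1.8908  a^+=1.3276

resid = 0.7802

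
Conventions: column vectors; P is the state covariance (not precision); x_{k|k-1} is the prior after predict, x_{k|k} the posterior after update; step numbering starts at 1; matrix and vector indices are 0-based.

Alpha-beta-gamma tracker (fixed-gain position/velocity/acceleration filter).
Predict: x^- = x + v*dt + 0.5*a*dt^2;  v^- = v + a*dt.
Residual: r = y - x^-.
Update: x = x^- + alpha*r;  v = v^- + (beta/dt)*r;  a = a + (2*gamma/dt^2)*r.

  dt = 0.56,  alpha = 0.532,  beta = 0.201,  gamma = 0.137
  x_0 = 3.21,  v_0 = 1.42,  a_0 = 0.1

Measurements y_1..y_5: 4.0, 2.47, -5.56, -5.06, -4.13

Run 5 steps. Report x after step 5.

x_post = -7.7502

step 1: x_pred=4.0209  r=-0.0209  x^+=4.0098  v^+=1.4685  a^+=0.0818
step 2: x_pred=4.8450  r=-2.3750  x^+=3.5815  v^+=0.6619  a^+=-1.9933
step 3: x_pred=3.6396  r=-9.1996  x^+=-1.2546  v^+=-3.7564  a^+=-10.0312
step 4: x_pred=-4.9311  r=-0.1289  x^+=-4.9997  v^+=-9.4201  a^+=-10.1438
step 5: x_pred=-11.8655  r=7.7355  x^+=-7.7502  v^+=-12.3242  a^+=-3.3852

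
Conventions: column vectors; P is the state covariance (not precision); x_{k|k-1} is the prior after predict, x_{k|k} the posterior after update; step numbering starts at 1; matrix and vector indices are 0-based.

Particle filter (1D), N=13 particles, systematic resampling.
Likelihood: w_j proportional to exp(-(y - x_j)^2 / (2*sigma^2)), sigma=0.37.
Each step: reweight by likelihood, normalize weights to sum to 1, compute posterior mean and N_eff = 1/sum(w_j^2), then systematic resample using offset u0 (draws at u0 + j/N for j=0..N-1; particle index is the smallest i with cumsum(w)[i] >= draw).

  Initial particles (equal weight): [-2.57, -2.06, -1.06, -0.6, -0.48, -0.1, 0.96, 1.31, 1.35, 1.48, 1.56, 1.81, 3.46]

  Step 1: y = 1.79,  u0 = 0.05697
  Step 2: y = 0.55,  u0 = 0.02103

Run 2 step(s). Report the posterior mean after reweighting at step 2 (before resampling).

post_mean = 1.4001

step 1: w=[0.0000, 0.0000, 0.0000, 0.0000, 0.0000, 0.0000, 0.0229, 0.1221, 0.1396, 0.1993, 0.2334, 0.2827, 0.0000]  mean=1.5412  Neff=4.7835  idx=[7, 7, 8, 9, 9, 9, 10, 10, 10, 11, 11, 11, 11]
step 2: w=[0.2201, 0.2201, 0.1753, 0.0771, 0.0771, 0.0771, 0.0437, 0.0437, 0.0437, 0.0055, 0.0055, 0.0055, 0.0055]  mean=1.4001  Neff=6.6085  idx=[0, 0, 0, 1, 1, 1, 2, 2, 3, 4, 5, 6, 8]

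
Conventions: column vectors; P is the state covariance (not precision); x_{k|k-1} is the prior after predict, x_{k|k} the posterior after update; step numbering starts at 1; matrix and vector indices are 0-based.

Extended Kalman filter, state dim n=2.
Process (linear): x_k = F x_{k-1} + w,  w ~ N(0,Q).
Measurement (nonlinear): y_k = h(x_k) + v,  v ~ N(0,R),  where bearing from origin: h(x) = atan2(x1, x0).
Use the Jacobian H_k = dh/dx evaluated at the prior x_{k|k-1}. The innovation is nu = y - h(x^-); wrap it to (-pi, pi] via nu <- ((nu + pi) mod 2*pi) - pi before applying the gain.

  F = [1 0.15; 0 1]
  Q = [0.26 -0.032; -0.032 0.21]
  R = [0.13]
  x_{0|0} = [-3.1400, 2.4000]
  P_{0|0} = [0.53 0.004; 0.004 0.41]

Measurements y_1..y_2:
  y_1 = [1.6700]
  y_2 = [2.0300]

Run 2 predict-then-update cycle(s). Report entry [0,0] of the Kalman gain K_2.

K[0,0] = -1.1349

step 1: x^-=[-2.7800, 2.4000]  P^-=[0.8004 0.0335; 0.0335 0.6200]  H_jac=[-0.1779 -0.2061]  S=[0.1841]  K=[-0.8110; -0.7263]  nu=[-0.7594]  x^+=[-2.1641, 2.9516]  P^+=[0.6793 -0.0750; -0.0750 0.5229]
step 2: x^-=[-1.7214, 2.9516]  P^-=[0.9286 -0.0285; -0.0285 0.7329]  H_jac=[-0.2528 -0.1474]  S=[0.2032]  K=[-1.1349; -0.4964]  nu=[-0.0688]  x^+=[-1.6433, 2.9857]  P^+=[0.6670 -0.1430; -0.1430 0.6828]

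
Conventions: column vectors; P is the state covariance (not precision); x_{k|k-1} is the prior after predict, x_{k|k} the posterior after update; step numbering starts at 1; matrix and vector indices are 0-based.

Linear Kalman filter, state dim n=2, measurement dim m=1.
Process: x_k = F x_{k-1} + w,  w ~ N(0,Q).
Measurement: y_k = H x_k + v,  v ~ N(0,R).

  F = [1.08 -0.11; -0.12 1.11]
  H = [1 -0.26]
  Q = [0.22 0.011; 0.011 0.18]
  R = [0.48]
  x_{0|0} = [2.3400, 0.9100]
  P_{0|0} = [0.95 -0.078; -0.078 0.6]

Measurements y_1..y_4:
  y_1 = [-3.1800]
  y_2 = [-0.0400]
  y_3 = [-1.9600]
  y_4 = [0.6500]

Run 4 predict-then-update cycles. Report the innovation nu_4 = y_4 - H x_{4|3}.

innov = [2.7605]

step 1: x^-=[2.4271, 0.7293]  P^-=[1.3539 -0.2799; -0.2799 0.9537]  S=[2.0439]  K=[0.6980; -0.2583]  nu=[-5.4175]  x^+=[-1.3543, 2.1285]  P^+=[0.3581 0.0885; 0.0885 0.8174]
step 2: x^-=[-1.6968, 2.5251]  P^-=[0.6265 -0.0279; -0.0279 1.1687]  S=[1.2000]  K=[0.5281; -0.2764]  nu=[2.3133]  x^+=[-0.4751, 1.8856]  P^+=[0.2918 0.1473; 0.1473 1.0770]
step 3: x^-=[-0.7205, 2.1500]  P^-=[0.5384 0.0202; 0.0202 1.4719]  S=[1.1074]  K=[0.4814; -0.3273]  nu=[-0.6805]  x^+=[-1.0481, 2.3728]  P^+=[0.2817 0.1947; 0.1947 1.3532]
step 4: x^-=[-1.3930, 2.7596]  P^-=[0.5187 0.0453; 0.0453 1.7995]  S=[1.0968]  K=[0.4622; -0.3853]  nu=[2.7605]  x^+=[-0.1171, 1.6960]  P^+=[0.2844 0.2406; 0.2406 1.6367]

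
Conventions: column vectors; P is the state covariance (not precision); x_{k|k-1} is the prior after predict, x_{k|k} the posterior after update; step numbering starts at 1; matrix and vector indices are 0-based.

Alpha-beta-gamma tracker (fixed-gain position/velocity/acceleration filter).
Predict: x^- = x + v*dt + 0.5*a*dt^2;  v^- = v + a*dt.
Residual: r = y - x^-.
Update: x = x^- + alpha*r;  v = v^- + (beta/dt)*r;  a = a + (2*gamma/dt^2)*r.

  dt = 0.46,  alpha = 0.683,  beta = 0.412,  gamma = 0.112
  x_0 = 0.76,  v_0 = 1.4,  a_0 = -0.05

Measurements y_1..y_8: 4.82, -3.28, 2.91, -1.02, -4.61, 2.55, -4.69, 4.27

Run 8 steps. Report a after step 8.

a_post = 9.1689

step 1: x_pred=1.3987  r=3.4213  x^+=3.7355  v^+=4.4413  a^+=3.5718
step 2: x_pred=6.1563  r=-9.4363  x^+=-0.2887  v^+=-2.3674  a^+=-6.4175
step 3: x_pred=-2.0566  r=4.9666  x^+=1.3356  v^+=-0.8710  a^+=-1.1598
step 4: x_pred=0.8122  r=-1.8322  x^+=-0.4392  v^+=-3.0456  a^+=-3.0994
step 5: x_pred=-2.1681  r=-2.4419  x^+=-3.8359  v^+=-6.6584  a^+=-5.6844
step 6: x_pred=-7.5002  r=10.0502  x^+=-0.6359  v^+=-0.2718  a^+=4.9547
step 7: x_pred=-0.2367  r=-4.4533  x^+=-3.2783  v^+=-1.9812  a^+=0.2405
step 8: x_pred=-4.1642  r=8.4342  x^+=1.5964  v^+=5.6835  a^+=9.1689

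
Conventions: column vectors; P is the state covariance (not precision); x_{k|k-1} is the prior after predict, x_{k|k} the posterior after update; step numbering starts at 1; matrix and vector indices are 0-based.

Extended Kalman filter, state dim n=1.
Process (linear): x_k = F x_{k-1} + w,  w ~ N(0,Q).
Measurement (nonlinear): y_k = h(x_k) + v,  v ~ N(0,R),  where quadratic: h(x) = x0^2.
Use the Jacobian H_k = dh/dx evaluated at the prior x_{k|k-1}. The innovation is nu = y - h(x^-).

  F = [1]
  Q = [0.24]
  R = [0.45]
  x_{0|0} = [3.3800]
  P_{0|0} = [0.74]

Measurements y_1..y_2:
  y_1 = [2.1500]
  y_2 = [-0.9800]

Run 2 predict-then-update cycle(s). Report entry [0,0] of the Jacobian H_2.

H_jac[0,0] = 4.0434

step 1: x^-=[3.3800]  P^-=[0.9800]  H_jac=[6.7600]  S=[45.2336]  K=[0.1465]  nu=[-9.2744]  x^+=[2.0217]  P^+=[0.0097]
step 2: x^-=[2.0217]  P^-=[0.2497]  H_jac=[4.0434]  S=[4.5332]  K=[0.2228]  nu=[-5.0673]  x^+=[0.8929]  P^+=[0.0248]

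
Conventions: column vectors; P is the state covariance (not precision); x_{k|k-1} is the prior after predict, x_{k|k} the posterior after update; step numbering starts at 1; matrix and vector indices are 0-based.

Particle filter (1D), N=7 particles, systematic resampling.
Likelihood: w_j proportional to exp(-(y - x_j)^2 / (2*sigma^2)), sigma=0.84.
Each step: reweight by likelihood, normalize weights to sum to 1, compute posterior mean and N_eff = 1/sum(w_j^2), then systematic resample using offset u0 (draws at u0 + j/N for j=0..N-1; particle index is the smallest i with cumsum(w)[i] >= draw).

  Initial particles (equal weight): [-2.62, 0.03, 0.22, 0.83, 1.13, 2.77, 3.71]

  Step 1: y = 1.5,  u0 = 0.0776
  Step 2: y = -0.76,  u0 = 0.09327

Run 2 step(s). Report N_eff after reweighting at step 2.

step 1: w=[0.0000, 0.0860, 0.1245, 0.2893, 0.3609, 0.1268, 0.0125]  mean=1.0755  Neff=3.9515  idx=[1, 3, 3, 4, 4, 4, 5]
step 2: w=[0.5289, 0.1372, 0.1372, 0.0655, 0.0655, 0.0655, 0.0001]  mean=0.4660  Neff=3.0274  idx=[0, 0, 0, 0, 1, 3, 5]

N_eff = 3.0274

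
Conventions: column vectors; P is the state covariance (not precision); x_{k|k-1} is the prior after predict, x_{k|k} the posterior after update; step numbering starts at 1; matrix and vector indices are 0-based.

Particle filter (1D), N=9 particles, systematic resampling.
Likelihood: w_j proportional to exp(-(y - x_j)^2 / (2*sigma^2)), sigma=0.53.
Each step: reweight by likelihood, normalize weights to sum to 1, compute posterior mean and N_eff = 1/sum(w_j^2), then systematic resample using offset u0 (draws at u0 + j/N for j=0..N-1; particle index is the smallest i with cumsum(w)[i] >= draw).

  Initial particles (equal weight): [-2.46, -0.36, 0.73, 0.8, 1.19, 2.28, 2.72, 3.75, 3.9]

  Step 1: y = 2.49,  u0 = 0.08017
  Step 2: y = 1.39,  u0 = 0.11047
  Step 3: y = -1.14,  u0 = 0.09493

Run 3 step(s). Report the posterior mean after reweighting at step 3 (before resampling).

step 1: w=[0.0000, 0.0000, 0.0020, 0.0031, 0.0249, 0.4663, 0.4591, 0.0299, 0.0147]  mean=2.5147  Neff=2.3259  idx=[5, 5, 5, 5, 6, 6, 6, 6, 7]
step 2: w=[0.2126, 0.2126, 0.2126, 0.2126, 0.0374, 0.0374, 0.0374, 0.0374, 0.0000]  mean=2.3458  Neff=5.3643  idx=[0, 1, 1, 2, 2, 3, 3, 5, 7]
step 3: w=[0.1427, 0.1427, 0.1427, 0.1427, 0.1427, 0.1427, 0.1427, 0.0005, 0.0005]  mean=2.2804  Neff=7.0133  idx=[0, 1, 2, 3, 3, 4, 5, 6, 6]

post_mean = 2.2804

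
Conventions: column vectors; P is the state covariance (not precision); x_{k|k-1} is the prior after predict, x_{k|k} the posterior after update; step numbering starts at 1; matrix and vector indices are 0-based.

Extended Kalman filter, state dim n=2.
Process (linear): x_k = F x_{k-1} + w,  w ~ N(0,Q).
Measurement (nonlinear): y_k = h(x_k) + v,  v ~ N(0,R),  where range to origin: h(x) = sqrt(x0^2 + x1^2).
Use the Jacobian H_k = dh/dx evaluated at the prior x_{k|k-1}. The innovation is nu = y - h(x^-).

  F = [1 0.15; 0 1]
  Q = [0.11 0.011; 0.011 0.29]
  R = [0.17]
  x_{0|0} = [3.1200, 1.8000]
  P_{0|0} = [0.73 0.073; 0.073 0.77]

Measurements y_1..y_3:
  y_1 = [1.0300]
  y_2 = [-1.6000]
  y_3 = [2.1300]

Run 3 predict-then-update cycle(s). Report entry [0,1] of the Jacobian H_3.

H_jac[0,1] = 0.0158

step 1: x^-=[3.3900, 1.8000]  P^-=[0.8792 0.1995; 0.1995 1.0600]  H_jac=[0.8832 0.4690]  S=[1.2542]  K=[0.6937; 0.5368]  nu=[-2.8082]  x^+=[1.4418, 0.2925]  P^+=[0.2756 -0.2676; -0.2676 0.6986]
step 2: x^-=[1.4857, 0.2925]  P^-=[0.3211 -0.1518; -0.1518 0.9886]  H_jac=[0.9812 0.1932]  S=[0.4584]  K=[0.6232; 0.0916]  nu=[-3.1142]  x^+=[-0.4551, 0.0072]  P^+=[0.1430 -0.1780; -0.1780 0.9847]
step 3: x^-=[-0.4540, 0.0072]  P^-=[0.2218 -0.0193; -0.0193 1.2747]  H_jac=[-0.9999 0.0158]  S=[0.3926]  K=[-0.5655; 0.1004]  nu=[1.6760]  x^+=[-1.4018, 0.1754]  P^+=[0.0962 0.0030; 0.0030 1.2708]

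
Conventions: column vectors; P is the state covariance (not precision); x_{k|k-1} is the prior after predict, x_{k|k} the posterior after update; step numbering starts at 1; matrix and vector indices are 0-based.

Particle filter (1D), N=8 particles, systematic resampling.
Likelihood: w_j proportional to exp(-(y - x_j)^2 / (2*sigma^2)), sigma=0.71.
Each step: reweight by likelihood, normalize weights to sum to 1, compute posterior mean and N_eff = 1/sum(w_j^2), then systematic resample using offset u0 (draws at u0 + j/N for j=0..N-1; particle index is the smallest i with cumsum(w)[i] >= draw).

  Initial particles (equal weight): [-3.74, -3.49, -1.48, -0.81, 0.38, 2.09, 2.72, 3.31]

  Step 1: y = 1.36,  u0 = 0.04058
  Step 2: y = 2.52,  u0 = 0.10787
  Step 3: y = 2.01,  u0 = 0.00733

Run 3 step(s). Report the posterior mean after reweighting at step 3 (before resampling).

step 1: w=[0.0000, 0.0000, 0.0003, 0.0080, 0.3304, 0.5048, 0.1368, 0.0197]  mean=1.6110  Neff=2.6098  idx=[4, 4, 4, 5, 5, 5, 5, 6]
step 2: w=[0.0025, 0.0025, 0.0025, 0.1926, 0.1926, 0.1926, 0.1926, 0.2223]  mean=2.2174  Neff=5.0561  idx=[3, 4, 4, 5, 6, 6, 7, 7]
step 3: w=[0.1385, 0.1385, 0.1385, 0.1385, 0.1385, 0.1385, 0.0845, 0.0845]  mean=2.1965  Neff=7.7300  idx=[0, 0, 1, 2, 3, 4, 5, 6]

post_mean = 2.1965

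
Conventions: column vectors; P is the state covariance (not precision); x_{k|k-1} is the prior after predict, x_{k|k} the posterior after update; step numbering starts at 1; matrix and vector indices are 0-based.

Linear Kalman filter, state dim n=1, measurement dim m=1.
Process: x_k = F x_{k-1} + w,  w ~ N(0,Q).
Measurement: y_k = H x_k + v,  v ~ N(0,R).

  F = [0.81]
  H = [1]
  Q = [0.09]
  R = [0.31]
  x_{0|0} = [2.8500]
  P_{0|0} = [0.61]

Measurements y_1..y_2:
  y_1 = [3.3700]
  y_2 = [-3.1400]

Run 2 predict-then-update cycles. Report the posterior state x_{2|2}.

step 1: x^-=[2.3085]  P^-=[0.4902]  S=[0.8002]  K=[0.6126]  nu=[1.0615]  x^+=[2.9588]  P^+=[0.1899]
step 2: x^-=[2.3966]  P^-=[0.2146]  S=[0.5246]  K=[0.4091]  nu=[-5.5366]  x^+=[0.1317]  P^+=[0.1268]

x_post = [0.1317]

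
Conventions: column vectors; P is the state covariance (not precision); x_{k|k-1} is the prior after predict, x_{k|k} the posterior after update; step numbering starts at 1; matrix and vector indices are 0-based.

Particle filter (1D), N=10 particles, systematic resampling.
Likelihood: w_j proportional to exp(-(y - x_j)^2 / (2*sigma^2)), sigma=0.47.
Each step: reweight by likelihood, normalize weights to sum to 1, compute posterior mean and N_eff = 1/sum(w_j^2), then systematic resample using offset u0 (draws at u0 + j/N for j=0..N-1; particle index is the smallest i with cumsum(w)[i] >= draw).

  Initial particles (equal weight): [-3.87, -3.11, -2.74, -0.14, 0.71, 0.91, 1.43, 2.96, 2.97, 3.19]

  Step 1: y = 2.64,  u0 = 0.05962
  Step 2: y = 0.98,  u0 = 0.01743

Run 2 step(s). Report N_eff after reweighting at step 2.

step 1: w=[0.0000, 0.0000, 0.0000, 0.0000, 0.0001, 0.0005, 0.0172, 0.3747, 0.3692, 0.2382]  mean=2.9909  Neff=2.9959  idx=[7, 7, 7, 7, 8, 8, 8, 8, 9, 9]
step 2: w=[0.1269, 0.1269, 0.1269, 0.1269, 0.1160, 0.1160, 0.1160, 0.1160, 0.0143, 0.0143]  mean=2.9712  Neff=8.4325  idx=[0, 0, 1, 2, 3, 4, 4, 5, 6, 7]

N_eff = 8.4325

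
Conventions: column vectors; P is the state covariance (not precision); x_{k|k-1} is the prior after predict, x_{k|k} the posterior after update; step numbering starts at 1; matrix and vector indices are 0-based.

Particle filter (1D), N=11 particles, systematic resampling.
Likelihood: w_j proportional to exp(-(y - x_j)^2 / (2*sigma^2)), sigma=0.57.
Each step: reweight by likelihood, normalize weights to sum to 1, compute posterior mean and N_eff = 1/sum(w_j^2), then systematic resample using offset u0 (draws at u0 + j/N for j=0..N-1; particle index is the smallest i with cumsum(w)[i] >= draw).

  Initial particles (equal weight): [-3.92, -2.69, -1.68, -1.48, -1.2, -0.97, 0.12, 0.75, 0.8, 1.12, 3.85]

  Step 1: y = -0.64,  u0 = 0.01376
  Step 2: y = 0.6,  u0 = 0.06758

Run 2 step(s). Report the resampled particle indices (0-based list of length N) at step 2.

step 1: w=[0.0000, 0.0006, 0.0756, 0.1349, 0.2466, 0.3378, 0.1642, 0.0204, 0.0164, 0.0034, 0.0000]  mean=-0.8999  Neff=4.4148  idx=[2, 3, 3, 4, 4, 5, 5, 5, 5, 6, 6]
step 2: w=[0.0002, 0.0009, 0.0009, 0.0045, 0.0045, 0.0149, 0.0149, 0.0149, 0.0149, 0.4647, 0.4647]  mean=0.0399  Neff=2.3106  idx=[8, 9, 9, 9, 9, 9, 10, 10, 10, 10, 10]

resampled_idx = [8, 9, 9, 9, 9, 9, 10, 10, 10, 10, 10]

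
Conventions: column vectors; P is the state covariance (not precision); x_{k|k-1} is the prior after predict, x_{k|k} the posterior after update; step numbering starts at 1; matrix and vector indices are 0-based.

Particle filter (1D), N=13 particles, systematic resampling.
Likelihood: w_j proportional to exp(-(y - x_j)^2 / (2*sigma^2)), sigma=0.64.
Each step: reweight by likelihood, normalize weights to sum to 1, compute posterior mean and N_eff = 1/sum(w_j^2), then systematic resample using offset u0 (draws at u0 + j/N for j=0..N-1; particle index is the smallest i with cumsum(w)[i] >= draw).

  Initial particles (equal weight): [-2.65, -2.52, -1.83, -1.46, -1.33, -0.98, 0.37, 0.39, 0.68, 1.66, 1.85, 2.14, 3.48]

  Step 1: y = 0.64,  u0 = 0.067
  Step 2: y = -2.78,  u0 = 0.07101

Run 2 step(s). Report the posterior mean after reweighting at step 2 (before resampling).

post_mean = 0.3952

step 1: w=[0.0000, 0.0000, 0.0002, 0.0013, 0.0026, 0.0119, 0.2686, 0.2720, 0.2930, 0.0824, 0.0491, 0.0188, 0.0000]  mean=0.6554  Neff=4.1379  idx=[6, 6, 6, 7, 7, 7, 7, 8, 8, 8, 8, 9, 11]
step 2: w=[0.1480, 0.1480, 0.1480, 0.1269, 0.1269, 0.1269, 0.1269, 0.0121, 0.0121, 0.0121, 0.0121, 0.0000, 0.0000]  mean=0.3952  Neff=7.6521  idx=[0, 0, 1, 2, 2, 3, 3, 4, 4, 5, 6, 6, 10]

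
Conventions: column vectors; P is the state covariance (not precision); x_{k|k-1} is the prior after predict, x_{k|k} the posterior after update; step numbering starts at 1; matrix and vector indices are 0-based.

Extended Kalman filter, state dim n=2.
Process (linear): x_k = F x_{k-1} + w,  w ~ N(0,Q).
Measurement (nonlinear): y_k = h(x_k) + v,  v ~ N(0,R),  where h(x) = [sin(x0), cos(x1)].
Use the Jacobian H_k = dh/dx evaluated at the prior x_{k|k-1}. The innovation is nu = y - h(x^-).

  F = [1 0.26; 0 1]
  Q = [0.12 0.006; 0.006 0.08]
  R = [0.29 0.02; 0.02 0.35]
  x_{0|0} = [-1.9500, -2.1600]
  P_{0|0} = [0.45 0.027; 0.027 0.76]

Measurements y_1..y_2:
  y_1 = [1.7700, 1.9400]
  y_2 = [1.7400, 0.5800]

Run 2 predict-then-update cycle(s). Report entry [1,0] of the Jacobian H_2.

H_jac[1,0] = 0.0000

step 1: x^-=[-2.5116, -2.1600]  P^-=[0.6354 0.2306; 0.2306 0.8400]  H_jac=[-0.8080 0.0000; 0.0000 0.8314]  S=[0.7049 -0.1349; -0.1349 0.9306]  K=[-0.7086 0.1033; -0.1242 0.7324]  nu=[2.3591, 2.4957]  x^+=[-3.9256, -0.6250]  P^+=[0.2518 0.0264; 0.0264 0.3054]
step 2: x^-=[-4.0881, -0.6250]  P^-=[0.4062 0.1118; 0.1118 0.3854]  H_jac=[-0.5845 0.0000; 0.0000 0.5851]  S=[0.4288 -0.0182; -0.0182 0.4819]  K=[-0.5488 0.1150; -0.1328 0.4628]  nu=[0.9286, -0.2310]  x^+=[-4.6243, -0.8551]  P^+=[0.2684 0.0500; 0.0500 0.2723]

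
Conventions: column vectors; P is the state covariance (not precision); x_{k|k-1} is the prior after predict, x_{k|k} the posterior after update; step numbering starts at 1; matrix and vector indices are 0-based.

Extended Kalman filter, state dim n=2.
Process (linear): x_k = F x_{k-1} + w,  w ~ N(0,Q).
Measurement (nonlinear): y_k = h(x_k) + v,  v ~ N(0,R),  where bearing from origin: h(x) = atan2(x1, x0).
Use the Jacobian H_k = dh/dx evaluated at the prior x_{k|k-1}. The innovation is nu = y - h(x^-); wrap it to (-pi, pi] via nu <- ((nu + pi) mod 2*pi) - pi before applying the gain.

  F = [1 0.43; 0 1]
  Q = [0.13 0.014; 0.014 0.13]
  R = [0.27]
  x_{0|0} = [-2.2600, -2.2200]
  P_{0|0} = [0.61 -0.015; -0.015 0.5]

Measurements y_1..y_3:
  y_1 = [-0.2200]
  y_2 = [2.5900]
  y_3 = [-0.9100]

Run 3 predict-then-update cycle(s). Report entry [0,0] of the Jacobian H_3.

H_jac[0,0] = 0.0747

step 1: x^-=[-3.2146, -2.2200]  P^-=[0.8196 0.2140; 0.2140 0.6300]  H_jac=[0.1455 -0.2106]  S=[0.3022]  K=[0.2453; -0.3361]  nu=[2.3172]  x^+=[-2.6461, -2.9989]  P^+=[0.8014 0.2389; 0.2389 0.5959]
step 2: x^-=[-3.9356, -2.9989]  P^-=[1.2470 0.5091; 0.5091 0.7259]  H_jac=[0.1225 -0.1608]  S=[0.2874]  K=[0.2467; -0.1890]  nu=[-1.2027]  x^+=[-4.2323, -2.7715]  P^+=[1.2295 0.5225; 0.5225 0.7156]
step 3: x^-=[-5.4241, -2.7715]  P^-=[1.9412 0.8442; 0.8442 0.8456]  H_jac=[0.0747 -0.1462]  S=[0.2805]  K=[0.0770; -0.2159]  nu=[1.7592]  x^+=[-5.2887, -3.1514]  P^+=[1.9396 0.8489; 0.8489 0.8325]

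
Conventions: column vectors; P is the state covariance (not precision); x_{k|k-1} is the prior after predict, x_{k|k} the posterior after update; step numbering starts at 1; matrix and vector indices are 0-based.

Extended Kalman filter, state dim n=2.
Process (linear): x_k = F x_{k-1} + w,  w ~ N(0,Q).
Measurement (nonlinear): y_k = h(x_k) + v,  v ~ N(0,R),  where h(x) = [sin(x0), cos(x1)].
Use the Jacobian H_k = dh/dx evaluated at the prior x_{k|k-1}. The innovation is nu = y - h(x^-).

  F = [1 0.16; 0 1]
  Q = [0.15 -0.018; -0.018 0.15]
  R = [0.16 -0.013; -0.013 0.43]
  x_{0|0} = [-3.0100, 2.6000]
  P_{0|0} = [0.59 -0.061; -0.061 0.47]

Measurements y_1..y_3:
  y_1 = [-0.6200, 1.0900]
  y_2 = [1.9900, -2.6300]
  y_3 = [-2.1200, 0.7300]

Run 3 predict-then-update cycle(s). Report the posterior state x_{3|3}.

x_post = [-1.8754, 2.7137]

step 1: x^-=[-2.5940, 2.6000]  P^-=[0.7325 -0.0038; -0.0038 0.6200]  H_jac=[-0.8538 0.0000; 0.0000 -0.5155]  S=[0.6940 -0.0147; -0.0147 0.5948]  K=[-0.9016 -0.0189; -0.0067 -0.5375]  nu=[-0.0994, 1.9469]  x^+=[-2.5413, 1.5541]  P^+=[0.1687 -0.0069; -0.0069 0.4482]
step 2: x^-=[-2.2926, 1.5541]  P^-=[0.3279 0.0468; 0.0468 0.5982]  H_jac=[-0.6608 0.0000; 0.0000 -0.9999]  S=[0.3032 0.0179; 0.0179 1.0281]  K=[-0.7128 -0.0331; -0.0677 -0.5806]  nu=[2.7406, -2.6467]  x^+=[-4.1585, 2.9054]  P^+=[0.1719 0.0050; 0.0050 0.2488]
step 3: x^-=[-3.6936, 2.9054]  P^-=[0.3299 0.0268; 0.0268 0.3988]  H_jac=[-0.8515 0.0000; 0.0000 -0.2340]  S=[0.3992 -0.0077; -0.0077 0.4518]  K=[-0.7042 -0.0258; -0.0611 -0.2076]  nu=[-2.6444, 1.7022]  x^+=[-1.8754, 2.7137]  P^+=[0.1319 0.0083; 0.0083 0.3781]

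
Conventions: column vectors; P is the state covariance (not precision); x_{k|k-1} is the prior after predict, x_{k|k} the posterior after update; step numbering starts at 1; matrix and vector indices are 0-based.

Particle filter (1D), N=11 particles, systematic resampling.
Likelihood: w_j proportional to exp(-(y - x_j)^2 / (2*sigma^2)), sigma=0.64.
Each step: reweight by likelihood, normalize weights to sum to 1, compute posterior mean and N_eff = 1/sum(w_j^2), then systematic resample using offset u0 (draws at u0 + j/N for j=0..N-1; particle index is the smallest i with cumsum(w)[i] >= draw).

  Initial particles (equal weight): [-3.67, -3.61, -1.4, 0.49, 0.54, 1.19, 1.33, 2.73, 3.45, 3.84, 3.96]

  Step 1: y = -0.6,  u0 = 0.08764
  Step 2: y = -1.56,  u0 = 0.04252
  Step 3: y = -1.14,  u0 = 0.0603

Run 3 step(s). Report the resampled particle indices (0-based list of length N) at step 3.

resampled_idx = [0, 1, 2, 3, 4, 5, 6, 7, 8, 9, 10]

step 1: w=[0.0000, 0.0000, 0.4936, 0.2528, 0.2206, 0.0216, 0.0114, 0.0000, 0.0000, 0.0000, 0.0000]  mean=-0.4072  Neff=2.8029  idx=[2, 2, 2, 2, 2, 3, 3, 3, 4, 4, 6]
step 2: w=[0.1989, 0.1989, 0.1989, 0.1989, 0.1989, 0.0012, 0.0012, 0.0012, 0.0009, 0.0009, 0.0000]  mean=-1.3894  Neff=5.0557  idx=[0, 0, 1, 1, 2, 2, 2, 3, 3, 4, 4]
step 3: w=[0.0909, 0.0909, 0.0909, 0.0909, 0.0909, 0.0909, 0.0909, 0.0909, 0.0909, 0.0909, 0.0909]  mean=-1.4000  Neff=11.0000  idx=[0, 1, 2, 3, 4, 5, 6, 7, 8, 9, 10]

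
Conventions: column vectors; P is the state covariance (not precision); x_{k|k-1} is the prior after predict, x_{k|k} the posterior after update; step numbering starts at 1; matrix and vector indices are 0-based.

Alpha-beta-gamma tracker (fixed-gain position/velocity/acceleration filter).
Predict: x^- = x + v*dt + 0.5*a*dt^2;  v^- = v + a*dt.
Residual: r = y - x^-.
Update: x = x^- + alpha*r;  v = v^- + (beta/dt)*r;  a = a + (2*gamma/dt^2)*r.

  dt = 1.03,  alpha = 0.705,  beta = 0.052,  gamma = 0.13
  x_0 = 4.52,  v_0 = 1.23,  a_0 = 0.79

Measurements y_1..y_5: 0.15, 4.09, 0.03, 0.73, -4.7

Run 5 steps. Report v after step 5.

step 1: x_pred=6.2060  r=-6.0560  x^+=1.9365  v^+=1.7380  a^+=-0.6942
step 2: x_pred=3.3584  r=0.7316  x^+=3.8742  v^+=1.0599  a^+=-0.5149
step 3: x_pred=4.6928  r=-4.6628  x^+=1.4055  v^+=0.2942  a^+=-1.6576
step 4: x_pred=0.8293  r=-0.0993  x^+=0.7593  v^+=-1.4181  a^+=-1.6819
step 5: x_pred=-1.5936  r=-3.1064  x^+=-3.7836  v^+=-3.3073  a^+=-2.4432

v_post = -3.3073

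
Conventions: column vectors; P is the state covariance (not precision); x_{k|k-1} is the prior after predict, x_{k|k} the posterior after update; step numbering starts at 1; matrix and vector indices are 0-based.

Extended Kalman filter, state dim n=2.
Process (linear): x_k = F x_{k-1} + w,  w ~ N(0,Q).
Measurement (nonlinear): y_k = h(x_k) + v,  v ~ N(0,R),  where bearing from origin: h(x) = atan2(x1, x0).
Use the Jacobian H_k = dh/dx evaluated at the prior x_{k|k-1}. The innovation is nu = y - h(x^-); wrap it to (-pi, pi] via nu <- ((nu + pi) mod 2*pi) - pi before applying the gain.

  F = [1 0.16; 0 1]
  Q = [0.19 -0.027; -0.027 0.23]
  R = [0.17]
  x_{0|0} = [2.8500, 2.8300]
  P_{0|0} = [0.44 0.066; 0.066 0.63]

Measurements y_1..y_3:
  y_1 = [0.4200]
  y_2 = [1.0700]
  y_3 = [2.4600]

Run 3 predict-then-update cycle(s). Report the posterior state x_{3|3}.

step 1: x^-=[3.3028, 2.8300]  P^-=[0.6672 0.1398; 0.1398 0.8600]  H_jac=[-0.1496 0.1746]  S=[0.2038]  K=[-0.3699; 0.6340]  nu=[-0.2885]  x^+=[3.4095, 2.6471]  P^+=[0.6394 0.1876; 0.1876 0.7781]
step 2: x^-=[3.8331, 2.6471]  P^-=[0.9093 0.2851; 0.2851 1.0081]  H_jac=[-0.1220 0.1766]  S=[0.2027]  K=[-0.2988; 0.7069]  nu=[0.4656]  x^+=[3.6939, 2.9763]  P^+=[0.8912 0.3279; 0.3279 0.9068]
step 3: x^-=[4.1701, 2.9763]  P^-=[1.2094 0.4460; 0.4460 1.1368]  H_jac=[-0.1134 0.1589]  S=[0.1982]  K=[-0.3344; 0.6562]  nu=[1.8401]  x^+=[3.5548, 4.1837]  P^+=[1.1872 0.4895; 0.4895 1.0515]

x_post = [3.5548, 4.1837]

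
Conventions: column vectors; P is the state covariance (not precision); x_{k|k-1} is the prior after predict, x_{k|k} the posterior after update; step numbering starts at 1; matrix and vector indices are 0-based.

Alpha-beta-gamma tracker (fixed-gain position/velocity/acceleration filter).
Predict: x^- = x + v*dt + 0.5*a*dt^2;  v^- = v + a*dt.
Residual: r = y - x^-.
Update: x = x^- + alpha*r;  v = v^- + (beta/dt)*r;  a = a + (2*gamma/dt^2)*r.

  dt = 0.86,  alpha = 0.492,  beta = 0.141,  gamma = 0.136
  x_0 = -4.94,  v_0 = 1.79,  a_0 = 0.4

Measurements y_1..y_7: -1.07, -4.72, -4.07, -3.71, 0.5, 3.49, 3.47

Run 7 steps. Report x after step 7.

x_post = 0.8044

step 1: x_pred=-3.2527  r=2.1827  x^+=-2.1788  v^+=2.4919  a^+=1.2027
step 2: x_pred=0.4090  r=-5.1290  x^+=-2.1145  v^+=2.6853  a^+=-0.6835
step 3: x_pred=-0.0579  r=-4.0121  x^+=-2.0319  v^+=1.4396  a^+=-2.1591
step 4: x_pred=-1.5922  r=-2.1178  x^+=-2.6342  v^+=-0.7644  a^+=-2.9379
step 5: x_pred=-4.3779  r=4.8779  x^+=-1.9780  v^+=-2.4912  a^+=-1.1440
step 6: x_pred=-4.5435  r=8.0335  x^+=-0.5910  v^+=-2.1579  a^+=1.8105
step 7: x_pred=-1.7773  r=5.2473  x^+=0.8044  v^+=0.2594  a^+=3.7403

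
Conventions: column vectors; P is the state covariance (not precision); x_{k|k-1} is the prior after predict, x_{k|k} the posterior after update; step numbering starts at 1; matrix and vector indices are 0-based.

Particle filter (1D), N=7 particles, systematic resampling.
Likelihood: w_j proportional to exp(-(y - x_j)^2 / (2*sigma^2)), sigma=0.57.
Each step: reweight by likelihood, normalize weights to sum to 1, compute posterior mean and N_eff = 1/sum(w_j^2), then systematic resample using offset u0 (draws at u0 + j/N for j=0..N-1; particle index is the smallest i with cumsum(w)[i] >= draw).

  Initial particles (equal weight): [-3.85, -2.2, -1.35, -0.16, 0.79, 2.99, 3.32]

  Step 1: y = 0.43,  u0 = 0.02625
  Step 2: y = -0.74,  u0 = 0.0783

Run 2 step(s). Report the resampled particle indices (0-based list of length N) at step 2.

resampled_idx = [0, 0, 1, 1, 2, 2, 2]

step 1: w=[0.0000, 0.0000, 0.0054, 0.4144, 0.5801, 0.0000, 0.0000]  mean=0.3847  Neff=1.9673  idx=[3, 3, 3, 4, 4, 4, 4]
step 2: w=[0.3142, 0.3142, 0.3142, 0.0144, 0.0144, 0.0144, 0.0144]  mean=-0.1054  Neff=3.3677  idx=[0, 0, 1, 1, 2, 2, 2]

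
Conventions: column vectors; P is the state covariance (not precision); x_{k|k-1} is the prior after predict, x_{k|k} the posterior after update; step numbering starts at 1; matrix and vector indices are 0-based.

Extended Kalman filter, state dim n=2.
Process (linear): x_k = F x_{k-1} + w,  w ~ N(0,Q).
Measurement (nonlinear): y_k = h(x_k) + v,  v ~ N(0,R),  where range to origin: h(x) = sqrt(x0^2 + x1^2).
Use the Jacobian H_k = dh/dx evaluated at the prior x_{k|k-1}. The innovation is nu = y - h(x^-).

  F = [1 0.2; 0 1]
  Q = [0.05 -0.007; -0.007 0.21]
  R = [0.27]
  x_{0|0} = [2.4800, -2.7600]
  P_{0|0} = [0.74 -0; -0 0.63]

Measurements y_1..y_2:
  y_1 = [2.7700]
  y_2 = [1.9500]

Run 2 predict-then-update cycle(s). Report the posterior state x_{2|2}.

step 1: x^-=[1.9280, -2.7600]  P^-=[0.8152 0.1190; 0.1190 0.8400]  H_jac=[0.5727 -0.8198]  S=[0.9901]  K=[0.3730; -0.6267]  nu=[-0.5967]  x^+=[1.7054, -2.3861]  P^+=[0.6775 0.3504; 0.3504 0.4512]
step 2: x^-=[1.2282, -2.3861]  P^-=[0.8857 0.4336; 0.4336 0.6612]  H_jac=[0.4577 -0.8891]  S=[0.6253]  K=[0.0317; -0.6228]  nu=[-0.7336]  x^+=[1.2050, -1.9292]  P^+=[0.8851 0.4460; 0.4460 0.4187]

x_post = [1.2050, -1.9292]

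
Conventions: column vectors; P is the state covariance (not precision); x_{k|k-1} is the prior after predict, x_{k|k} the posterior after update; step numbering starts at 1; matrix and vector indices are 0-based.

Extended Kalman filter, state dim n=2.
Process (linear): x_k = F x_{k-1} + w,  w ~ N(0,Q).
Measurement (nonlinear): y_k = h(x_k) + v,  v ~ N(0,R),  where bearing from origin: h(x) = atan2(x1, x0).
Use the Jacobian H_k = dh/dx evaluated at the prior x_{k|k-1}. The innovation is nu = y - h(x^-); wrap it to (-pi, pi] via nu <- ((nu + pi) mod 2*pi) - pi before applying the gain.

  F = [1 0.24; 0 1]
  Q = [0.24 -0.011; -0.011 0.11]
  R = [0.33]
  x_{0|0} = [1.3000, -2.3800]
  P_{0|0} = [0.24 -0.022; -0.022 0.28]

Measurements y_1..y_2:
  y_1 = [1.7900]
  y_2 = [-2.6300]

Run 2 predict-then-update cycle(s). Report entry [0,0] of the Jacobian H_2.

H_jac[0,0] = 0.2936

step 1: x^-=[0.7288, -2.3800]  P^-=[0.4856 0.0342; 0.0342 0.3900]  H_jac=[0.3841 0.1176]  S=[0.4101]  K=[0.4646; 0.1439]  nu=[3.0636]  x^+=[2.1522, -1.9392]  P^+=[0.3970 0.0068; 0.0068 0.3815]
step 2: x^-=[1.6868, -1.9392]  P^-=[0.6623 0.0873; 0.0873 0.4915]  H_jac=[0.2936 0.2554]  S=[0.4322]  K=[0.5014; 0.3497]  nu=[-1.7751]  x^+=[0.7967, -2.5599]  P^+=[0.5536 0.0116; 0.0116 0.4387]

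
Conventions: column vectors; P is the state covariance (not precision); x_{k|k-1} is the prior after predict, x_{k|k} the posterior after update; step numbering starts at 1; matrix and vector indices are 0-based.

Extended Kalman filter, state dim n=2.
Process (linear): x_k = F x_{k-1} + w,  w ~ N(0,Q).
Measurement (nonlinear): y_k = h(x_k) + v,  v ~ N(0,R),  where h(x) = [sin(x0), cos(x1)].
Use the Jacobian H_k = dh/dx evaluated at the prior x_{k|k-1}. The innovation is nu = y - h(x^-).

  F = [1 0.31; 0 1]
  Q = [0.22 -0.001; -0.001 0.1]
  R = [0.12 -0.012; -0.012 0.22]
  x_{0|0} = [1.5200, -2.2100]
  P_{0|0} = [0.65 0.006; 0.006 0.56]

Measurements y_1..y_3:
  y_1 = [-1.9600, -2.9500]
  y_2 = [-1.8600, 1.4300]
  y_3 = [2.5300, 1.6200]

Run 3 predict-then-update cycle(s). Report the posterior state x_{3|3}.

x_post = [-5.1700, -5.9514]

step 1: x^-=[0.8349, -2.2100]  P^-=[0.9275 0.1786; 0.1786 0.6600]  H_jac=[0.6713 0.0000; 0.0000 0.8026]  S=[0.5379 0.0842; 0.0842 0.6451]  K=[1.1461 0.0726; 0.0963 0.8085]  nu=[-2.7012, -2.3534]  x^+=[-2.4317, -4.3729]  P^+=[0.2036 0.0028; 0.0028 0.2202]
step 2: x^-=[-3.7873, -4.3729]  P^-=[0.4465 0.0700; 0.0700 0.3202]  H_jac=[-0.7987 0.0000; 0.0000 -0.9429]  S=[0.4048 0.0407; 0.0407 0.5047]  K=[-0.8748 -0.0602; -0.0786 -0.5919]  nu=[-2.4617, 1.7630]  x^+=[-1.7398, -5.2229]  P^+=[0.1305 0.0029; 0.0029 0.1371]
step 3: x^-=[-3.3589, -5.2229]  P^-=[0.3655 0.0444; 0.0444 0.2371]  H_jac=[-0.9765 0.0000; 0.0000 -0.8725]  S=[0.4685 0.0258; 0.0258 0.4005]  K=[-0.7592 -0.0478; -0.0643 -0.5124]  nu=[2.3144, 1.1314]  x^+=[-5.1700, -5.9514]  P^+=[0.0927 0.0016; 0.0016 0.1283]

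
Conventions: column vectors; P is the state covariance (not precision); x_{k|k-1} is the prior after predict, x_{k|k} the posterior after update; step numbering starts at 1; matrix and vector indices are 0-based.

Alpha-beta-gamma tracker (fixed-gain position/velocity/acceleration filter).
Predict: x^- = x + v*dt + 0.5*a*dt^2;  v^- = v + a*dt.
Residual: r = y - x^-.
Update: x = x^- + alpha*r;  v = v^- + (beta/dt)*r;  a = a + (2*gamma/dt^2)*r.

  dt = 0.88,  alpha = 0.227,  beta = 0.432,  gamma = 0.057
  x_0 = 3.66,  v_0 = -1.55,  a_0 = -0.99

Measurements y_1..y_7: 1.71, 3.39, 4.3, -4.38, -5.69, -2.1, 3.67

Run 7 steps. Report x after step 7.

x_post = -5.1492

step 1: x_pred=1.9127  r=-0.2027  x^+=1.8667  v^+=-2.5207  a^+=-1.0198
step 2: x_pred=-0.7464  r=4.1364  x^+=0.1925  v^+=-1.3875  a^+=-0.4109
step 3: x_pred=-1.1876  r=5.4876  x^+=0.0581  v^+=0.9448  a^+=0.3969
step 4: x_pred=1.0432  r=-5.4232  x^+=-0.1879  v^+=-1.3682  a^+=-0.4014
step 5: x_pred=-1.5474  r=-4.1426  x^+=-2.4877  v^+=-3.7551  a^+=-1.0113
step 6: x_pred=-6.1838  r=4.0838  x^+=-5.2568  v^+=-2.6403  a^+=-0.4101
step 7: x_pred=-7.7390  r=11.4090  x^+=-5.1492  v^+=2.5996  a^+=1.2694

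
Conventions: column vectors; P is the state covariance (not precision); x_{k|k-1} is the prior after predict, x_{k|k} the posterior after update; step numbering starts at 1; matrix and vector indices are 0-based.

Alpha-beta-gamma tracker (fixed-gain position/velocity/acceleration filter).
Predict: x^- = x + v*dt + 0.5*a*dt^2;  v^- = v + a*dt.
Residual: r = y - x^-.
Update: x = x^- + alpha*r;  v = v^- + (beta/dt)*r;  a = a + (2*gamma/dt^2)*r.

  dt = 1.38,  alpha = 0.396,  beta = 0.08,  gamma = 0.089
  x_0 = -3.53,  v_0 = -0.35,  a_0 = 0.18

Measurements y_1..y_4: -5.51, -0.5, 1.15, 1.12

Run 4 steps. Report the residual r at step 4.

resid = 0.2650

step 1: x_pred=-3.8416  r=-1.6684  x^+=-4.5023  v^+=-0.1983  a^+=0.0241
step 2: x_pred=-4.7531  r=4.2531  x^+=-3.0688  v^+=0.0814  a^+=0.4216
step 3: x_pred=-2.5550  r=3.7050  x^+=-1.0878  v^+=0.8780  a^+=0.7679
step 4: x_pred=0.8550  r=0.2650  x^+=0.9599  v^+=1.9530  a^+=0.7927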